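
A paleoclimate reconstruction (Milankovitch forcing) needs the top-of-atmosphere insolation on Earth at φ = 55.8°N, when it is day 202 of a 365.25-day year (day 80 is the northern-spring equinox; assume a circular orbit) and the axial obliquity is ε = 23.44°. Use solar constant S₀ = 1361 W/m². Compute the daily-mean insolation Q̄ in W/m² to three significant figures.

Q̄ ≈ 456 W/m²

Solar longitude: λ_s = 360° × (202 − 80)/365.25 = 120.246°.
sin δ = sin 23.44° × sin 120.246° = 0.34364, so δ = +20.099°.
cos H₀ = −tan(+55.8°) tan(+20.099°) = -0.5384, H₀ = 2.1394 rad.
Bracket: H₀ sin φ sin δ + cos φ cos δ sin H₀ = 2.1394×0.82708×0.34364 + 0.56208×0.93910×0.84267 = 0.608055 + 0.444803 = 1.052858.
Q̄ = (S₀/π) × [bracket] = (1361/π) × 1.052858 = 456.1 W/m².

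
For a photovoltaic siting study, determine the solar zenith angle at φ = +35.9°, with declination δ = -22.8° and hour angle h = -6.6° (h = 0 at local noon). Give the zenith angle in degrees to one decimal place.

cos θ_z = sin φ sin δ + cos φ cos δ cos h = -0.227228 + 0.741799 = 0.514571.
θ_z = arccos(0.514571) = 59.0°.

θ_z = 59.0°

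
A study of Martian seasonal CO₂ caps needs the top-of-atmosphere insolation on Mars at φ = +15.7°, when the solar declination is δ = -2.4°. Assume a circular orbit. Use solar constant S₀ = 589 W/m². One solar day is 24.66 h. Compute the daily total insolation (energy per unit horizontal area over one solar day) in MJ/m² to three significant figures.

15.7 MJ/m²

cos H₀ = −tan(+15.7°) tan(-2.400°) = 0.0118, H₀ = 1.5590 rad.
Bracket: H₀ sin φ sin δ + cos φ cos δ sin H₀ = 1.5590×0.27060×-0.04188 + 0.96269×0.99912×0.99993 = -0.017668 + 0.961776 = 0.944108.
Q̄ = (S₀/π) × [bracket] = (589/π) × 0.944108 = 177.01 W/m².
Daily total = Q̄ × 24.66 h × 3600 s/h = 177.01 × 24.66 × 3600 / 10⁶ = 15.71 MJ/m².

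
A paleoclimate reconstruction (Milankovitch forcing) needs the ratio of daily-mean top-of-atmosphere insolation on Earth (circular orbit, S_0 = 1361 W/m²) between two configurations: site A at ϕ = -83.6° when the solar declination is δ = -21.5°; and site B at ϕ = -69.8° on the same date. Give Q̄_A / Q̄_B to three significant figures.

— Configuration A (ϕ=-83.6°):
cos h₀ = −tan(-83.6°) tan(-21.500°) = -3.5118 ≤ −1 ⇒ polar day, h₀ = π.
Bracket: h₀ sin ϕ sin δ + cos ϕ cos δ sin h₀ = 3.1416×-0.99377×-0.36650 + 0.11147×0.93042×0.00000 = 1.144223 + 0.000000 = 1.144223.
Q̄ = (S_0/π) × [bracket] = (1361/π) × 1.144223 = 495.70 W/m².
— Configuration B (ϕ=-69.8°):
cos h₀ = −tan(-69.8°) tan(-21.500°) = -1.0706 ≤ −1 ⇒ polar day, h₀ = π.
Bracket: h₀ sin ϕ sin δ + cos ϕ cos δ sin h₀ = 3.1416×-0.93849×-0.36650 + 0.34530×0.93042×0.00000 = 1.080574 + 0.000000 = 1.080574.
Q̄ = (S_0/π) × [bracket] = (1361/π) × 1.080574 = 468.13 W/m².
Ratio Q̄_A / Q̄_B = 495.70 / 468.13 = 1.059.

Q̄_A / Q̄_B ≈ 1.06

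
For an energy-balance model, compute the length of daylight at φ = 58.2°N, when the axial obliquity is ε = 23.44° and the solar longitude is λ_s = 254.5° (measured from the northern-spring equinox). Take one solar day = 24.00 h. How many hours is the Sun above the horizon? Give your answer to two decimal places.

Solar declination: sin δ = sin ε · sin λ_s = sin 23.44° × sin 254.5° = -0.38332, so δ = -22.540°.
cos H₀ = −tan φ · tan δ = −tan(+58.2°) × tan(-22.540°) = 0.6694, so H₀ = 0.8374 rad = 47.98°.
Daylight = 2H₀/(2π) × 24.00 h = (0.8374/π) × 24.00 = 6.40 h.

6.40 h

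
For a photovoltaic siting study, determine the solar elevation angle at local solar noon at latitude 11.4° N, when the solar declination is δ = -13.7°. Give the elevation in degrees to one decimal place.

At local noon the hour angle is zero, so the zenith angle equals |φ − δ| = |+11.4° − (-13.700°)| = 25.100°.
Elevation = 90° − 25.100° = 64.9°.

64.9°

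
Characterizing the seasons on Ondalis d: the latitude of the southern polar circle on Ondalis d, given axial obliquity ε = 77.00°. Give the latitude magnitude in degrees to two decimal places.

13.00°

The polar circle is the lowest latitude that experiences at least one full rotation of continuous darkness at the northern-summer solstice; it lies at |φ| = 90° − ε = 90° − 77.00° = 13.00°.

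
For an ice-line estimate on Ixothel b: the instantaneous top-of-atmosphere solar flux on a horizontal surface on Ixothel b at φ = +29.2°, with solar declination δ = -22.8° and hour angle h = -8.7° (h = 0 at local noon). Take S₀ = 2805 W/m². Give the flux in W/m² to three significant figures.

cos θ_z = sin φ sin δ + cos φ cos δ cos h = -0.189053 + 0.795456 = 0.606403.
Flux = S₀ · cos θ_z = 2805 × 0.606403 = 1701 W/m².

1.70e+03 W/m²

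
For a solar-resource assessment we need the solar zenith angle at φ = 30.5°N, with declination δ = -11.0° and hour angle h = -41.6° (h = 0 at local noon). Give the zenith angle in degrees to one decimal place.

θ_z = 57.6°

cos θ_z = sin φ sin δ + cos φ cos δ cos h = -0.096843 + 0.632487 = 0.535644.
θ_z = arccos(0.535644) = 57.6°.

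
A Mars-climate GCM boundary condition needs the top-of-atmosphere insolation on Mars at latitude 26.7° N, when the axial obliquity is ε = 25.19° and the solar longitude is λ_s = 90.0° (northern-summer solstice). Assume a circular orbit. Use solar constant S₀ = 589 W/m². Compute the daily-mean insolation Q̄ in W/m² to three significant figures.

Solar declination: sin δ = sin ε · sin λ_s = sin 25.19° × sin 90.0° = 0.42562, so δ = +25.190°.
cos H₀ = −tan(+26.7°) tan(+25.190°) = -0.2366, H₀ = 1.8096 rad.
Bracket: H₀ sin φ sin δ + cos φ cos δ sin H₀ = 1.8096×0.44932×0.42562 + 0.89337×0.90490×0.97162 = 0.346067 + 0.785468 = 1.131535.
Q̄ = (S₀/π) × [bracket] = (589/π) × 1.131535 = 212.1 W/m².

Q̄ ≈ 212 W/m²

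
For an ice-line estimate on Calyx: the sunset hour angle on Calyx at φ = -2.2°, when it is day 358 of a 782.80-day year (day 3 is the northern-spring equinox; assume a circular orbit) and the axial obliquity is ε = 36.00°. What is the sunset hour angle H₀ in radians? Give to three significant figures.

Solar longitude: λ_s = 360° × (358 − 3)/782.80 = 163.260°.
sin δ = sin 36.00° × sin 163.260° = 0.16930, so δ = +9.747°.
cos H₀ = −tan φ · tan δ = −tan(-2.2°) × tan(+9.747°) = 0.0066, so H₀ = 1.5642 rad = 89.62°.

H₀ = 1.56 rad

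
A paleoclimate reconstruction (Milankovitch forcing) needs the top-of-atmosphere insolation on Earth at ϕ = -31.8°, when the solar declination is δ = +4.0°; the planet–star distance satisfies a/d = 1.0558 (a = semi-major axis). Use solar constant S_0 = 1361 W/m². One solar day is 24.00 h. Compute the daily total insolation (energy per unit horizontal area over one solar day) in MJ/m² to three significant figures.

33.0 MJ/m²

cos h₀ = −tan(-31.8°) tan(+4.000°) = 0.0434, h₀ = 1.5274 rad.
Bracket: h₀ sin ϕ sin δ + cos ϕ cos δ sin h₀ = 1.5274×-0.52696×0.06976 + 0.84989×0.99756×0.99906 = -0.056148 + 0.847019 = 0.790871.
Inverse-square distance factor (a/d)² = 1.0558² = 1.114714.
Q̄ = (S_0/π) × 1.114714 × [bracket] = (1361/π) × 1.114714 × 0.790871 = 381.92 W/m².
Daily total = Q̄ × 24.00 h × 3600 s/h = 381.92 × 24.00 × 3600 / 10⁶ = 33.00 MJ/m².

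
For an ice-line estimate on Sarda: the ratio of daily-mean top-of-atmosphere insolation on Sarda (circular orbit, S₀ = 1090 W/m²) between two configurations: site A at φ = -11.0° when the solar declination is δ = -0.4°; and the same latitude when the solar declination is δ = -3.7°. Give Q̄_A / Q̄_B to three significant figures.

— Configuration A (φ=-11.0°):
cos H₀ = −tan(-11.0°) tan(-0.400°) = -0.0014, H₀ = 1.5722 rad.
Bracket: H₀ sin φ sin δ + cos φ cos δ sin H₀ = 1.5722×-0.19081×-0.00698 + 0.98163×0.99998×1.00000 = 0.002094 + 0.981610 = 0.983704.
Q̄ = (S₀/π) × [bracket] = (1090/π) × 0.983704 = 341.30 W/m².
— Configuration B (φ=-11.0°):
cos H₀ = −tan(-11.0°) tan(-3.700°) = -0.0126, H₀ = 1.5834 rad.
Bracket: H₀ sin φ sin δ + cos φ cos δ sin H₀ = 1.5834×-0.19081×-0.06453 + 0.98163×0.99792×0.99992 = 0.019496 + 0.979510 = 0.999006.
Q̄ = (S₀/π) × [bracket] = (1090/π) × 0.999006 = 346.61 W/m².
Ratio Q̄_A / Q̄_B = 341.30 / 346.61 = 0.9847.

Q̄_A / Q̄_B ≈ 0.985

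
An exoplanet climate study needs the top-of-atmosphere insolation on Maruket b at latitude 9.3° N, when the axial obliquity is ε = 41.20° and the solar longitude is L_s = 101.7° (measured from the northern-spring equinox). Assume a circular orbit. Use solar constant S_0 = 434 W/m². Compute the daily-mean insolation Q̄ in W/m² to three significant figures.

Solar declination: sin δ = sin ε · sin L_s = sin 41.20° × sin 101.7° = 0.64500, so δ = +40.166°.
cos h₀ = −tan(+9.3°) tan(+40.166°) = -0.1382, h₀ = 1.7095 rad.
Bracket: h₀ sin ϕ sin δ + cos ϕ cos δ sin h₀ = 1.7095×0.16160×0.64500 + 0.98686×0.76418×0.99040 = 0.178185 + 0.746899 = 0.925084.
Q̄ = (S_0/π) × [bracket] = (434/π) × 0.925084 = 127.8 W/m².

Q̄ ≈ 128 W/m²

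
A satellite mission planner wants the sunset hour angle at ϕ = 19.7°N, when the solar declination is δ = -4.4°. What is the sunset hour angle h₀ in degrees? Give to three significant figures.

cos h₀ = −tan ϕ · tan δ = −tan(+19.7°) × tan(-4.400°) = 0.0276, so h₀ = 1.5432 rad = 88.42°.

h₀ = 88.4°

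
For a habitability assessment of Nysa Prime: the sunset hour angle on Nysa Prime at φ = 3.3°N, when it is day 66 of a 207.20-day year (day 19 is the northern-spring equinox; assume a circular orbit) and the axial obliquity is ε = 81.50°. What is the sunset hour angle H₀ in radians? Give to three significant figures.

Solar longitude: λ_s = 360° × (66 − 19)/207.20 = 81.660°.
sin δ = sin 81.50° × sin 81.660° = 0.97856, so δ = +78.113°.
cos H₀ = −tan φ · tan δ = −tan(+3.3°) × tan(+78.113°) = -0.2739, so H₀ = 1.8483 rad = 105.90°.

H₀ = 1.85 rad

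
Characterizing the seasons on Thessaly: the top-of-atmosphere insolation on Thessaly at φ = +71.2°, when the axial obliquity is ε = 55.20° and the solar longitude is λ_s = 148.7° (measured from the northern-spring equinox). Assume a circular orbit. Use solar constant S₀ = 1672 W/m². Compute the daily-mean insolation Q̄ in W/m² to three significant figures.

Q̄ ≈ 675 W/m²

Solar declination: sin δ = sin ε · sin λ_s = sin 55.20° × sin 148.7° = 0.42660, so δ = +25.252°.
cos H₀ = −tan(+71.2°) tan(+25.252°) = -1.3855 ≤ −1 ⇒ polar day, H₀ = π.
Bracket: H₀ sin φ sin δ + cos φ cos δ sin H₀ = 3.1416×0.94665×0.42660 + 0.32227×0.90444×0.00000 = 1.268707 + 0.000000 = 1.268707.
Q̄ = (S₀/π) × [bracket] = (1672/π) × 1.268707 = 675.2 W/m².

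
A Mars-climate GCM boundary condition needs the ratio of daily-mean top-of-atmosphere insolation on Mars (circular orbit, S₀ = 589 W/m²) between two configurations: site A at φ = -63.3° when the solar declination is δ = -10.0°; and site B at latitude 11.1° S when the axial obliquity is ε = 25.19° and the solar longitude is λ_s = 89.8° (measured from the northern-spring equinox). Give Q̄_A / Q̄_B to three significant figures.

Q̄_A / Q̄_B ≈ 0.935

— Configuration A (φ=-63.3°):
cos H₀ = −tan(-63.3°) tan(-10.000°) = -0.3506, H₀ = 1.9290 rad.
Bracket: H₀ sin φ sin δ + cos φ cos δ sin H₀ = 1.9290×-0.89337×-0.17365 + 0.44932×0.98481×0.93653 = 0.299253 + 0.414410 = 0.713663.
Q̄ = (S₀/π) × [bracket] = (589/π) × 0.713663 = 133.80 W/m².
— Configuration B (φ=-11.1°):
Solar declination: sin δ = sin ε · sin λ_s = sin 25.19° × sin 89.8° = 0.42562, so δ = +25.190°.
cos H₀ = −tan(-11.1°) tan(+25.190°) = 0.0923, H₀ = 1.4784 rad.
Bracket: H₀ sin φ sin δ + cos φ cos δ sin H₀ = 1.4784×-0.19252×0.42562 + 0.98129×0.90490×0.99573 = -0.121141 + 0.884178 = 0.763037.
Q̄ = (S₀/π) × [bracket] = (589/π) × 0.763037 = 143.06 W/m².
Ratio Q̄_A / Q̄_B = 133.80 / 143.06 = 0.9353.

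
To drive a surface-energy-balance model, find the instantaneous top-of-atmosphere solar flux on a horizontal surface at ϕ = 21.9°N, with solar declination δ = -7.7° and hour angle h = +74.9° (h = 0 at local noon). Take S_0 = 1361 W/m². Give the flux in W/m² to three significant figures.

cos θ_z = sin ϕ sin δ + cos ϕ cos δ cos h = -0.049975 + 0.239526 = 0.189551.
Flux = S_0 · cos θ_z = 1361 × 0.189551 = 258.0 W/m².

258 W/m²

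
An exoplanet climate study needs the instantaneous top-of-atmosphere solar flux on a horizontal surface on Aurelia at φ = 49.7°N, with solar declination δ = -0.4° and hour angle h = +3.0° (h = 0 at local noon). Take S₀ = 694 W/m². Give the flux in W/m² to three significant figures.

445 W/m²

cos θ_z = sin φ sin δ + cos φ cos δ cos h = -0.005324 + 0.645888 = 0.640564.
Flux = S₀ · cos θ_z = 694 × 0.640564 = 444.6 W/m².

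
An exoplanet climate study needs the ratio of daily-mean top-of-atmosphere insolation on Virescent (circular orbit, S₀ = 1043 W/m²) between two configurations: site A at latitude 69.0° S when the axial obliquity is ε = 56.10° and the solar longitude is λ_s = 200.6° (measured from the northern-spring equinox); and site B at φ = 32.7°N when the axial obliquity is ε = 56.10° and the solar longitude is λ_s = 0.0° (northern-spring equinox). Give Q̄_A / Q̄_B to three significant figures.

— Configuration A (φ=-69.0°):
Solar declination: sin δ = sin ε · sin λ_s = sin 56.10° × sin 200.6° = -0.29203, so δ = -16.980°.
cos H₀ = −tan(-69.0°) tan(-16.980°) = -0.7954, H₀ = 2.4905 rad.
Bracket: H₀ sin φ sin δ + cos φ cos δ sin H₀ = 2.4905×-0.93358×-0.29203 + 0.35837×0.95641×0.60602 = 0.678993 + 0.207713 = 0.886706.
Q̄ = (S₀/π) × [bracket] = (1043/π) × 0.886706 = 294.38 W/m².
— Configuration B (φ=+32.7°):
Solar declination: sin δ = sin ε · sin λ_s = sin 56.10° × sin 0.0° = 0.00000, so δ = +0.000°.
cos H₀ = −tan(+32.7°) tan(+0.000°) = -0.0000, H₀ = 1.5708 rad.
Bracket: H₀ sin φ sin δ + cos φ cos δ sin H₀ = 1.5708×0.54024×0.00000 + 0.84151×1.00000×1.00000 = 0.000000 + 0.841510 = 0.841510.
Q̄ = (S₀/π) × [bracket] = (1043/π) × 0.841510 = 279.38 W/m².
Ratio Q̄_A / Q̄_B = 294.38 / 279.38 = 1.054.

Q̄_A / Q̄_B ≈ 1.05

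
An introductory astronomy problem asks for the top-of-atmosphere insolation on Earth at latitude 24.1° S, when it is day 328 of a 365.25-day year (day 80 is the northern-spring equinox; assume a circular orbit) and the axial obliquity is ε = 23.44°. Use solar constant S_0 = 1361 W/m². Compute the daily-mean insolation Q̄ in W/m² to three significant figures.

Solar longitude: L_s = 360° × (328 − 80)/365.25 = 244.435°.
sin δ = sin 23.44° × sin 244.435° = -0.35884, so δ = -21.029°.
cos h₀ = −tan(-24.1°) tan(-21.029°) = -0.1720, h₀ = 1.7436 rad.
Bracket: h₀ sin ϕ sin δ + cos ϕ cos δ sin h₀ = 1.7436×-0.40833×-0.35884 + 0.91283×0.93340×0.98510 = 0.255481 + 0.839340 = 1.094821.
Q̄ = (S_0/π) × [bracket] = (1361/π) × 1.094821 = 474.3 W/m².

Q̄ ≈ 474 W/m²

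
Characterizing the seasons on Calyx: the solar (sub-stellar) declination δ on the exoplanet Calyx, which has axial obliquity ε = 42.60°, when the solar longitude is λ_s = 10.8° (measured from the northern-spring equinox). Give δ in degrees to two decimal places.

δ = +7.29°

sin δ = sin ε · sin λ_s = sin 42.60° × sin 10.8° = 0.126834.
δ = arcsin(0.126834) = +7.29°.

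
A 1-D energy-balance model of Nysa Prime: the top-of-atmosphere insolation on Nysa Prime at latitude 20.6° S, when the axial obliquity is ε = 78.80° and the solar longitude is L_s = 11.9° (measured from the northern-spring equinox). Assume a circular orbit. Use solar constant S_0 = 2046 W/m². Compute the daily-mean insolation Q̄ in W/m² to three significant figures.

Solar declination: sin δ = sin ε · sin L_s = sin 78.80° × sin 11.9° = 0.20228, so δ = +11.670°.
cos h₀ = −tan(-20.6°) tan(+11.670°) = 0.0776, h₀ = 1.4931 rad.
Bracket: h₀ sin ϕ sin δ + cos ϕ cos δ sin h₀ = 1.4931×-0.35184×0.20228 + 0.93606×0.97933×0.99698 = -0.106264 + 0.913943 = 0.807679.
Q̄ = (S_0/π) × [bracket] = (2046/π) × 0.807679 = 526.0 W/m².

Q̄ ≈ 526 W/m²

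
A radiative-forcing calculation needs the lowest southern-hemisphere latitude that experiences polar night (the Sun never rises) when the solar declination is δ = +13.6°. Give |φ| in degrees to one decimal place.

Polar night requires cos H₀ = −tan φ tan δ ≥ 1, i.e. tan φ tan δ ≤ −1.
The boundary is |tan φ| · |tan δ| = 1, so |φ| = 90° − |δ| = 90° − 13.6° = 76.4° in the southern hemisphere.

|φ| = 76.4°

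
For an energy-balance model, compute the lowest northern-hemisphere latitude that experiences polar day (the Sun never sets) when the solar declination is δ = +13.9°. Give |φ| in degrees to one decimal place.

|φ| = 76.1°

Polar day requires cos H₀ = −tan φ tan δ ≤ −1, i.e. tan φ tan δ ≥ 1.
The boundary is |tan φ| · |tan δ| = 1, so |φ| = 90° − |δ| = 90° − 13.9° = 76.1° in the northern hemisphere.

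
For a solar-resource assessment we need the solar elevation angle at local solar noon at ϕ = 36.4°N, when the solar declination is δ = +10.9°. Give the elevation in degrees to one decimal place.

At local noon the hour angle is zero, so the zenith angle equals |ϕ − δ| = |+36.4° − (+10.900°)| = 25.500°.
Elevation = 90° − 25.500° = 64.5°.

64.5°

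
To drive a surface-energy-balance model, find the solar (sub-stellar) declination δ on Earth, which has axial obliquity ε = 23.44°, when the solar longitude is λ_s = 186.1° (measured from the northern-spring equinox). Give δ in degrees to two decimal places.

sin δ = sin ε · sin λ_s = sin 23.44° × sin 186.1° = -0.042271.
δ = arcsin(-0.042271) = -2.42°.

δ = -2.42°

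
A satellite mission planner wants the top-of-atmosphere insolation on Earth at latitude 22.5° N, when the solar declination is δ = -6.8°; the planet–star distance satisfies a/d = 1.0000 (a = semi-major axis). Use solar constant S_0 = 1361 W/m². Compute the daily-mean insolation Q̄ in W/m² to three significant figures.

Q̄ ≈ 367 W/m²

cos h₀ = −tan(+22.5°) tan(-6.800°) = 0.0494, h₀ = 1.5214 rad.
Bracket: h₀ sin ϕ sin δ + cos ϕ cos δ sin h₀ = 1.5214×0.38268×-0.11840 + 0.92388×0.99297×0.99878 = -0.068934 + 0.916266 = 0.847332.
Inverse-square distance factor (a/d)² = 1.0000² = 1.000000.
Q̄ = (S_0/π) × [bracket] = (1361/π) × 0.847332 = 367.1 W/m².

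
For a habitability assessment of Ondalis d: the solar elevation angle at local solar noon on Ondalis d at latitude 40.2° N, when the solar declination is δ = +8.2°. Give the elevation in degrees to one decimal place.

58.0°

At local noon the hour angle is zero, so the zenith angle equals |φ − δ| = |+40.2° − (+8.200°)| = 32.000°.
Elevation = 90° − 32.000° = 58.0°.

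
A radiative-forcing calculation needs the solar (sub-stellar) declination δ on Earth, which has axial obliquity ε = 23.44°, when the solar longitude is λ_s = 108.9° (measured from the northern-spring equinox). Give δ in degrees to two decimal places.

δ = +22.11°

sin δ = sin ε · sin λ_s = sin 23.44° × sin 108.9° = 0.376342.
δ = arcsin(0.376342) = +22.11°.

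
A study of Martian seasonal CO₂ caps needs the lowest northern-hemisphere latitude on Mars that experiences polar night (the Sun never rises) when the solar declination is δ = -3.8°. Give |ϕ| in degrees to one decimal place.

Polar night requires cos h₀ = −tan ϕ tan δ ≥ 1, i.e. tan ϕ tan δ ≤ −1.
The boundary is |tan ϕ| · |tan δ| = 1, so |ϕ| = 90° − |δ| = 90° − 3.8° = 86.2° in the northern hemisphere.

|ϕ| = 86.2°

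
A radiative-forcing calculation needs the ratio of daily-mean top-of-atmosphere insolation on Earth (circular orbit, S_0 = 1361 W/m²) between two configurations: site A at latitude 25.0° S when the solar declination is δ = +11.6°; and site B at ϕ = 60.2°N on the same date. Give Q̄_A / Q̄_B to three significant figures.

Q̄_A / Q̄_B ≈ 0.957

— Configuration A (ϕ=-25.0°):
cos h₀ = −tan(-25.0°) tan(+11.600°) = 0.0957, h₀ = 1.4749 rad.
Bracket: h₀ sin ϕ sin δ + cos ϕ cos δ sin h₀ = 1.4749×-0.42262×0.20108 + 0.90631×0.97958×0.99541 = -0.125338 + 0.883728 = 0.758390.
Q̄ = (S_0/π) × [bracket] = (1361/π) × 0.758390 = 328.55 W/m².
— Configuration B (ϕ=+60.2°):
cos h₀ = −tan(+60.2°) tan(+11.600°) = -0.3584, h₀ = 1.9374 rad.
Bracket: h₀ sin ϕ sin δ + cos ϕ cos δ sin h₀ = 1.9374×0.86777×0.20108 + 0.49697×0.97958×0.93356 = 0.338059 + 0.454477 = 0.792536.
Q̄ = (S_0/π) × [bracket] = (1361/π) × 0.792536 = 343.34 W/m².
Ratio Q̄_A / Q̄_B = 328.55 / 343.34 = 0.9569.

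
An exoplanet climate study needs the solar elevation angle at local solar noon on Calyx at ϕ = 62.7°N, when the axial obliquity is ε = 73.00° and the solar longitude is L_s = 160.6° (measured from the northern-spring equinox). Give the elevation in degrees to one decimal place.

45.8°

Solar declination: sin δ = sin ε · sin L_s = sin 73.00° × sin 160.6° = 0.31765, so δ = +18.521°.
At local noon the hour angle is zero, so the zenith angle equals |ϕ − δ| = |+62.7° − (+18.521°)| = 44.179°.
Elevation = 90° − 44.179° = 45.8°.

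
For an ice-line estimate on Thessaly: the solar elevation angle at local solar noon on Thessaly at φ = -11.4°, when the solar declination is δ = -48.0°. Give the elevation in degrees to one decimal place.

53.4°

At local noon the hour angle is zero, so the zenith angle equals |φ − δ| = |-11.4° − (-48.000°)| = 36.600°.
Elevation = 90° − 36.600° = 53.4°.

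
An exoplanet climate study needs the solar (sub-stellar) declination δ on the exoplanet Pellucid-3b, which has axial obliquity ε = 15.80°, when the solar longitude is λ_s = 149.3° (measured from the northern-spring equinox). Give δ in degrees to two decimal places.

sin δ = sin ε · sin λ_s = sin 15.80° × sin 149.3° = 0.139011.
δ = arcsin(0.139011) = +7.99°.

δ = +7.99°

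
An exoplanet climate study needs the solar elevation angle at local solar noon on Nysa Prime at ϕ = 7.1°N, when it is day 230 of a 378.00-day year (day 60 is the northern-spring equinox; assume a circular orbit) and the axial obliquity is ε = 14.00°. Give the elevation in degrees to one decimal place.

87.2°

Solar longitude: L_s = 360° × (230 − 60)/378.00 = 161.905°.
sin δ = sin 14.00° × sin 161.905° = 0.07514, so δ = +4.309°.
At local noon the hour angle is zero, so the zenith angle equals |ϕ − δ| = |+7.1° − (+4.309°)| = 2.791°.
Elevation = 90° − 2.791° = 87.2°.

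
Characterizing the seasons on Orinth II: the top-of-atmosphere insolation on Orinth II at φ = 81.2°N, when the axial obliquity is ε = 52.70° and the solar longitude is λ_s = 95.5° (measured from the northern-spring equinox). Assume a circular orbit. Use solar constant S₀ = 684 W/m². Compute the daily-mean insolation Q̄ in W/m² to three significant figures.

Q̄ ≈ 535 W/m²

Solar declination: sin δ = sin ε · sin λ_s = sin 52.70° × sin 95.5° = 0.79181, so δ = +52.355°.
cos H₀ = −tan(+81.2°) tan(+52.355°) = -8.3744 ≤ −1 ⇒ polar day, H₀ = π.
Bracket: H₀ sin φ sin δ + cos φ cos δ sin H₀ = 3.1416×0.98823×0.79181 + 0.15299×0.61077×0.00000 = 2.458272 + 0.000000 = 2.458272.
Q̄ = (S₀/π) × [bracket] = (684/π) × 2.458272 = 535.2 W/m².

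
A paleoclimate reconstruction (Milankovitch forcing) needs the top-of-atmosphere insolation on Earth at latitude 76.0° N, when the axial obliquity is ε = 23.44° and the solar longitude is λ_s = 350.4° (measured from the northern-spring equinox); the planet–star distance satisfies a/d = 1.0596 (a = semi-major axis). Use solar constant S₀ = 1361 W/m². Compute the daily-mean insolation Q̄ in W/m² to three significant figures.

Solar declination: sin δ = sin ε · sin λ_s = sin 23.44° × sin 350.4° = -0.06634, so δ = -3.804°.
cos H₀ = −tan(+76.0°) tan(-3.804°) = 0.2667, H₀ = 1.3009 rad.
Bracket: H₀ sin φ sin δ + cos φ cos δ sin H₀ = 1.3009×0.97030×-0.06634 + 0.24192×0.99780×0.96379 = -0.083739 + 0.232647 = 0.148908.
Inverse-square distance factor (a/d)² = 1.0596² = 1.122752.
Q̄ = (S₀/π) × 1.122752 × [bracket] = (1361/π) × 1.122752 × 0.148908 = 72.43 W/m².

Q̄ ≈ 72.4 W/m²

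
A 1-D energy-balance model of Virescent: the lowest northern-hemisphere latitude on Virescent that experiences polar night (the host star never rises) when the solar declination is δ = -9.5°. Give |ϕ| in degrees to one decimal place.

Polar night requires cos h₀ = −tan ϕ tan δ ≥ 1, i.e. tan ϕ tan δ ≤ −1.
The boundary is |tan ϕ| · |tan δ| = 1, so |ϕ| = 90° − |δ| = 90° − 9.5° = 80.5° in the northern hemisphere.

|ϕ| = 80.5°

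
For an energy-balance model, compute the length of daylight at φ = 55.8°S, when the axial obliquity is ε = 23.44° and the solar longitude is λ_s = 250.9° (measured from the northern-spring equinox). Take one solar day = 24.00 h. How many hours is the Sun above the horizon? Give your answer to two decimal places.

Solar declination: sin δ = sin ε · sin λ_s = sin 23.44° × sin 250.9° = -0.37589, so δ = -22.079°.
cos H₀ = −tan φ · tan δ = −tan(-55.8°) × tan(-22.079°) = -0.5969, so H₀ = 2.2104 rad = 126.65°.
Daylight = 2H₀/(2π) × 24.00 h = (2.2104/π) × 24.00 = 16.89 h.

16.89 h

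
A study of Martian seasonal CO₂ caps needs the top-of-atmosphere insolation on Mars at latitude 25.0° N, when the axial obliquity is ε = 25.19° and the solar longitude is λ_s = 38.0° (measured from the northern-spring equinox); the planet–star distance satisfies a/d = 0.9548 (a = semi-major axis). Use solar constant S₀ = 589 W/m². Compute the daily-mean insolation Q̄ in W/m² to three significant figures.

Solar declination: sin δ = sin ε · sin λ_s = sin 25.19° × sin 38.0° = 0.26204, so δ = +15.191°.
cos H₀ = −tan(+25.0°) tan(+15.191°) = -0.1266, H₀ = 1.6978 rad.
Bracket: H₀ sin φ sin δ + cos φ cos δ sin H₀ = 1.6978×0.42262×0.26204 + 0.90631×0.96506×0.99195 = 0.188020 + 0.867603 = 1.055623.
Inverse-square distance factor (a/d)² = 0.9548² = 0.911643.
Q̄ = (S₀/π) × 0.911643 × [bracket] = (589/π) × 0.911643 × 1.055623 = 180.4 W/m².

Q̄ ≈ 180 W/m²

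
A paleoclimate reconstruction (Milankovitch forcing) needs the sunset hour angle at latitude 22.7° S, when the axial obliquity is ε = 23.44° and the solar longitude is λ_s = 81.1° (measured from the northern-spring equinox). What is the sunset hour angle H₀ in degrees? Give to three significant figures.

H₀ = 79.7°

Solar declination: sin δ = sin ε · sin λ_s = sin 23.44° × sin 81.1° = 0.39300, so δ = +23.141°.
cos H₀ = −tan φ · tan δ = −tan(-22.7°) × tan(+23.141°) = 0.1788, so H₀ = 1.3911 rad = 79.70°.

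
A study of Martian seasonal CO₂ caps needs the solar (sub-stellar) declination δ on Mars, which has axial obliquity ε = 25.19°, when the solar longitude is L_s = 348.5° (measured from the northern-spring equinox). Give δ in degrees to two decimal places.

δ = -4.87°

sin δ = sin ε · sin L_s = sin 25.19° × sin 348.5° = -0.084855.
δ = arcsin(-0.084855) = -4.87°.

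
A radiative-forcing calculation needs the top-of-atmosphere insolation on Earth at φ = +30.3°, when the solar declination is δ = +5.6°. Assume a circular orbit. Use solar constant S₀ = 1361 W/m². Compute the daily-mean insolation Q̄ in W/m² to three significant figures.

cos H₀ = −tan(+30.3°) tan(+5.600°) = -0.0573, H₀ = 1.6281 rad.
Bracket: H₀ sin φ sin δ + cos φ cos δ sin H₀ = 1.6281×0.50453×0.09758 + 0.86340×0.99523×0.99836 = 0.080155 + 0.857872 = 0.938027.
Q̄ = (S₀/π) × [bracket] = (1361/π) × 0.938027 = 406.4 W/m².

Q̄ ≈ 406 W/m²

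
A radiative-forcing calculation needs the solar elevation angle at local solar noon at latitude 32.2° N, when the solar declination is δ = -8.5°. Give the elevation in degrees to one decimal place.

At local noon the hour angle is zero, so the zenith angle equals |φ − δ| = |+32.2° − (-8.500°)| = 40.700°.
Elevation = 90° − 40.700° = 49.3°.

49.3°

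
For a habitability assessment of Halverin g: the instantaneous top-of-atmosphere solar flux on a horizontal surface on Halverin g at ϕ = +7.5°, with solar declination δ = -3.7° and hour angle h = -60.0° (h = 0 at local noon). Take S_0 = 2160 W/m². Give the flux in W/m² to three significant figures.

1.05e+03 W/m²

cos θ_z = sin ϕ sin δ + cos ϕ cos δ cos h = -0.008423 + 0.494689 = 0.486266.
Flux = S_0 · cos θ_z = 2160 × 0.486266 = 1050 W/m².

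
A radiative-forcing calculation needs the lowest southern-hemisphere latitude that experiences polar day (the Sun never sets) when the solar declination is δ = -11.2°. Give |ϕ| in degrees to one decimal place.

|ϕ| = 78.8°

Polar day requires cos h₀ = −tan ϕ tan δ ≤ −1, i.e. tan ϕ tan δ ≥ 1.
The boundary is |tan ϕ| · |tan δ| = 1, so |ϕ| = 90° − |δ| = 90° − 11.2° = 78.8° in the southern hemisphere.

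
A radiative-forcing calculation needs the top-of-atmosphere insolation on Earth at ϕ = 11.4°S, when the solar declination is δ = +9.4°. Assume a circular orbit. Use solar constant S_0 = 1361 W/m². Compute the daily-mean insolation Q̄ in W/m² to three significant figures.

Q̄ ≈ 397 W/m²

cos h₀ = −tan(-11.4°) tan(+9.400°) = 0.0334, h₀ = 1.5374 rad.
Bracket: h₀ sin ϕ sin δ + cos ϕ cos δ sin h₀ = 1.5374×-0.19766×0.16333 + 0.98027×0.98657×0.99944 = -0.049633 + 0.966563 = 0.916930.
Q̄ = (S_0/π) × [bracket] = (1361/π) × 0.916930 = 397.2 W/m².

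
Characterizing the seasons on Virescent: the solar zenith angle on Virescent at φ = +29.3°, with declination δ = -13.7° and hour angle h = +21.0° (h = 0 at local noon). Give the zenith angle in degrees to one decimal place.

θ_z = 47.5°

cos θ_z = sin φ sin δ + cos φ cos δ cos h = -0.115904 + 0.790984 = 0.675080.
θ_z = arccos(0.675080) = 47.5°.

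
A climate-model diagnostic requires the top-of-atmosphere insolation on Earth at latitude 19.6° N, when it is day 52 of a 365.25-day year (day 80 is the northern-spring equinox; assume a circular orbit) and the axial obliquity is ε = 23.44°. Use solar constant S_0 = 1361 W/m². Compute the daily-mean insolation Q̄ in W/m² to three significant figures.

Q̄ ≈ 360 W/m²

Solar longitude: L_s = 360° × (52 − 80)/365.25 = -27.598°, i.e. -27.598° + 360° = 332.402°.
sin δ = sin 23.44° × sin 332.402° = -0.18428, so δ = -10.619°.
cos h₀ = −tan(+19.6°) tan(-10.619°) = 0.0668, h₀ = 1.5040 rad.
Bracket: h₀ sin ϕ sin δ + cos ϕ cos δ sin h₀ = 1.5040×0.33545×-0.18428 + 0.94206×0.98287×0.99777 = -0.092972 + 0.923858 = 0.830886.
Q̄ = (S_0/π) × [bracket] = (1361/π) × 0.830886 = 360.0 W/m².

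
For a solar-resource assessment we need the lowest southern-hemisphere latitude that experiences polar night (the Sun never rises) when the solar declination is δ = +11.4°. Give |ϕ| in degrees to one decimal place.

Polar night requires cos h₀ = −tan ϕ tan δ ≥ 1, i.e. tan ϕ tan δ ≤ −1.
The boundary is |tan ϕ| · |tan δ| = 1, so |ϕ| = 90° − |δ| = 90° − 11.4° = 78.6° in the southern hemisphere.

|ϕ| = 78.6°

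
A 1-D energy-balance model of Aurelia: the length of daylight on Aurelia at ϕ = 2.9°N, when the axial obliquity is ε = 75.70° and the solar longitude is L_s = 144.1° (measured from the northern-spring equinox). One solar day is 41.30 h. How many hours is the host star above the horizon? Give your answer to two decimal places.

Solar declination: sin δ = sin ε · sin L_s = sin 75.70° × sin 144.1° = 0.56820, so δ = +34.625°.
cos h₀ = −tan ϕ · tan δ = −tan(+2.9°) × tan(+34.625°) = -0.0350, so h₀ = 1.6058 rad = 92.00°.
Daylight = 2h₀/(2π) × 41.30 h = (1.6058/π) × 41.30 = 21.11 h.

21.11 h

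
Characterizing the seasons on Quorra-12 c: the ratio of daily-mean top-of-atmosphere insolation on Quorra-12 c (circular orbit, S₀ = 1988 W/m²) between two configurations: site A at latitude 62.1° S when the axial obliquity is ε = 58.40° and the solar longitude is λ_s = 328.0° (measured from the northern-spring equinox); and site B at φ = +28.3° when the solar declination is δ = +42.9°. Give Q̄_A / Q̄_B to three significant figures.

Q̄_A / Q̄_B ≈ 1.02

— Configuration A (φ=-62.1°):
Solar declination: sin δ = sin ε · sin λ_s = sin 58.40° × sin 328.0° = -0.45135, so δ = -26.830°.
cos H₀ = −tan(-62.1°) tan(-26.830°) = -0.9553, H₀ = 2.8414 rad.
Bracket: H₀ sin φ sin δ + cos φ cos δ sin H₀ = 2.8414×-0.88377×-0.45135 + 0.46793×0.89235×0.29569 = 1.133405 + 0.123468 = 1.256873.
Q̄ = (S₀/π) × [bracket] = (1988/π) × 1.256873 = 795.35 W/m².
— Configuration B (φ=+28.3°):
cos H₀ = −tan(+28.3°) tan(+42.900°) = -0.5004, H₀ = 2.0948 rad.
Bracket: H₀ sin φ sin δ + cos φ cos δ sin H₀ = 2.0948×0.47409×0.68072 + 0.88048×0.73254×0.86582 = 0.676039 + 0.558442 = 1.234481.
Q̄ = (S₀/π) × [bracket] = (1988/π) × 1.234481 = 781.18 W/m².
Ratio Q̄_A / Q̄_B = 795.35 / 781.18 = 1.018.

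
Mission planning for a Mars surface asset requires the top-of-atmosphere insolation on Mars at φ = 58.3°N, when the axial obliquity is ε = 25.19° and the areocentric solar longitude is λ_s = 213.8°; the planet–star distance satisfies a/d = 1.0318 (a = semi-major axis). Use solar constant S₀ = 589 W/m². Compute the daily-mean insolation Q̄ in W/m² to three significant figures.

Q̄ ≈ 46.8 W/m²

sin δ = sin 25.19° × sin 213.8° = -0.23677, so δ = -13.696°.
cos H₀ = −tan(+58.3°) tan(-13.696°) = 0.3946, H₀ = 1.1652 rad.
Bracket: H₀ sin φ sin δ + cos φ cos δ sin H₀ = 1.1652×0.85081×-0.23677 + 0.52547×0.97157×0.91886 = -0.234725 + 0.469106 = 0.234381.
Inverse-square distance factor (a/d)² = 1.0318² = 1.064611.
Q̄ = (S₀/π) × 1.064611 × [bracket] = (589/π) × 1.064611 × 0.234381 = 46.78 W/m².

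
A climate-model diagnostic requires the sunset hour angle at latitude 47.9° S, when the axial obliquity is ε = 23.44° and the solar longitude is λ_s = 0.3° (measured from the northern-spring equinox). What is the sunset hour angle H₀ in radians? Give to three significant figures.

H₀ = 1.57 rad

Solar declination: sin δ = sin ε · sin λ_s = sin 23.44° × sin 0.3° = 0.00208, so δ = +0.119°.
cos H₀ = −tan φ · tan δ = −tan(-47.9°) × tan(+0.119°) = 0.0023, so H₀ = 1.5685 rad = 89.87°.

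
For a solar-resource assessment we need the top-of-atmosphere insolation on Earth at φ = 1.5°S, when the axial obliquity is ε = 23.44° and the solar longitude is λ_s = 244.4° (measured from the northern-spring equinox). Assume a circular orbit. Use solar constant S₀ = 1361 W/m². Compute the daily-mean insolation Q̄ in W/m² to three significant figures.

Q̄ ≈ 411 W/m²

Solar declination: sin δ = sin ε · sin λ_s = sin 23.44° × sin 244.4° = -0.35874, so δ = -21.023°.
cos H₀ = −tan(-1.5°) tan(-21.023°) = -0.0101, H₀ = 1.5809 rad.
Bracket: H₀ sin φ sin δ + cos φ cos δ sin H₀ = 1.5809×-0.02618×-0.35874 + 0.99966×0.93344×0.99995 = 0.014848 + 0.933076 = 0.947924.
Q̄ = (S₀/π) × [bracket] = (1361/π) × 0.947924 = 410.7 W/m².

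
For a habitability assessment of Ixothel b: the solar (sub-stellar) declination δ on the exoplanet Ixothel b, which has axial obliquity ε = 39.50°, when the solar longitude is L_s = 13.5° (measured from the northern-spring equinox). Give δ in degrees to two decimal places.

δ = +8.54°

sin δ = sin ε · sin L_s = sin 39.50° × sin 13.5° = 0.148490.
δ = arcsin(0.148490) = +8.54°.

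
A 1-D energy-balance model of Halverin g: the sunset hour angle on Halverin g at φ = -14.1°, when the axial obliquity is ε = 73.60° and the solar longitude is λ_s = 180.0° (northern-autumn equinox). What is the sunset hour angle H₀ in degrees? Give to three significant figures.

Solar declination: sin δ = sin ε · sin λ_s = sin 73.60° × sin 180.0° = 0.00000, so δ = +0.000°.
cos H₀ = −tan φ · tan δ = −tan(-14.1°) × tan(+0.000°) = 0.0000, so H₀ = 1.5708 rad = 90.00°.

H₀ = 90.0°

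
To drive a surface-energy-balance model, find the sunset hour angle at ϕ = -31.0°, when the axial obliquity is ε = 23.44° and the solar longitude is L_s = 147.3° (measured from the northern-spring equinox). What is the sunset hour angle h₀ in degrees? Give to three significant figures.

h₀ = 82.4°

Solar declination: sin δ = sin ε · sin L_s = sin 23.44° × sin 147.3° = 0.21490, so δ = +12.410°.
cos h₀ = −tan ϕ · tan δ = −tan(-31.0°) × tan(+12.410°) = 0.1322, so h₀ = 1.4382 rad = 82.40°.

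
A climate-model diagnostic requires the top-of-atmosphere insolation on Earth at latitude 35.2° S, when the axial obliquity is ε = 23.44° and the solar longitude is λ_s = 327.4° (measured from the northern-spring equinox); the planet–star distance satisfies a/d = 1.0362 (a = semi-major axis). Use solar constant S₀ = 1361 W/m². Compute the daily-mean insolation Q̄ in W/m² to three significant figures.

Solar declination: sin δ = sin ε · sin λ_s = sin 23.44° × sin 327.4° = -0.21432, so δ = -12.375°.
cos H₀ = −tan(-35.2°) tan(-12.375°) = -0.1548, H₀ = 1.7262 rad.
Bracket: H₀ sin φ sin δ + cos φ cos δ sin H₀ = 1.7262×-0.57643×-0.21432 + 0.81714×0.97676×0.98795 = 0.213256 + 0.788532 = 1.001788.
Inverse-square distance factor (a/d)² = 1.0362² = 1.073710.
Q̄ = (S₀/π) × 1.073710 × [bracket] = (1361/π) × 1.073710 × 1.001788 = 466.0 W/m².

Q̄ ≈ 466 W/m²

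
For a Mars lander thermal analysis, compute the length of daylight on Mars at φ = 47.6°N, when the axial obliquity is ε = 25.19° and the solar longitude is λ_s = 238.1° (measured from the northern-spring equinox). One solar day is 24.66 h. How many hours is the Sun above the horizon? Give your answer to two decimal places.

Solar declination: sin δ = sin ε · sin λ_s = sin 25.19° × sin 238.1° = -0.36134, so δ = -21.183°.
cos H₀ = −tan φ · tan δ = −tan(+47.6°) × tan(-21.183°) = 0.4244, so H₀ = 1.1325 rad = 64.89°.
Daylight = 2H₀/(2π) × 24.66 h = (1.1325/π) × 24.66 = 8.89 h.

8.89 h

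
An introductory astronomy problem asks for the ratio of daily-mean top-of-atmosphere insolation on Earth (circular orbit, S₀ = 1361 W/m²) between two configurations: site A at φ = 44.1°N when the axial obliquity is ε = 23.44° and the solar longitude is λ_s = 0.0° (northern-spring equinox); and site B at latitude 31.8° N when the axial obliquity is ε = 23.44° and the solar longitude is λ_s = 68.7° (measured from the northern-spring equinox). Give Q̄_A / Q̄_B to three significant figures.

— Configuration A (φ=+44.1°):
Solar declination: sin δ = sin ε · sin λ_s = sin 23.44° × sin 0.0° = 0.00000, so δ = +0.000°.
cos H₀ = −tan(+44.1°) tan(+0.000°) = -0.0000, H₀ = 1.5708 rad.
Bracket: H₀ sin φ sin δ + cos φ cos δ sin H₀ = 1.5708×0.69591×0.00000 + 0.71813×1.00000×1.00000 = 0.000000 + 0.718130 = 0.718130.
Q̄ = (S₀/π) × [bracket] = (1361/π) × 0.718130 = 311.11 W/m².
— Configuration B (φ=+31.8°):
Solar declination: sin δ = sin ε · sin λ_s = sin 23.44° × sin 68.7° = 0.37062, so δ = +21.754°.
cos H₀ = −tan(+31.8°) tan(+21.754°) = -0.2474, H₀ = 1.8208 rad.
Bracket: H₀ sin φ sin δ + cos φ cos δ sin H₀ = 1.8208×0.52696×0.37062 + 0.84989×0.92879×0.96891 = 0.355606 + 0.764828 = 1.120434.
Q̄ = (S₀/π) × [bracket] = (1361/π) × 1.120434 = 485.39 W/m².
Ratio Q̄_A / Q̄_B = 311.11 / 485.39 = 0.6409.

Q̄_A / Q̄_B ≈ 0.641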